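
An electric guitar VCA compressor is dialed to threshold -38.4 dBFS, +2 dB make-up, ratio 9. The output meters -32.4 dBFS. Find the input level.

-2.4 dBFS

Before make-up, the level was -32.4 − 2 = -34.4 dBFS.
The compressed level sits -34.4 − (-38.4) = 4 dB over threshold.
Input overshoot = R × output overshoot = 36 dB → input = -38.4 + 36 = -2.4 dBFS.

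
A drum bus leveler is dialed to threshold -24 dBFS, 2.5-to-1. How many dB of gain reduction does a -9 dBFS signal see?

-9 dBFS exceeds the threshold by 15 dB.
A 2.5:1 ratio leaves 6 dB of that excess.
So the signal is attenuated by 15 − 6 = 9 dB.

9 dB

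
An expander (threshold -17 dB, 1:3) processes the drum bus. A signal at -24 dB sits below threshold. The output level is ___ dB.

-38 dB

Undershoot = (-17) − (-24) = 7 dB.
At 1:3, that expands to 21 dB under threshold.
Output = -17 − 21 = -38 dB.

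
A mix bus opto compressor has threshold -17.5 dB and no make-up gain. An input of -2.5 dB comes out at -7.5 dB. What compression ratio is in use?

1.5:1

Input overshoot = -2.5 − (-17.5) = 15 dB; output overshoot = -7.5 − (-17.5) = 10 dB.
Ratio = 15 / 10 = 1.5.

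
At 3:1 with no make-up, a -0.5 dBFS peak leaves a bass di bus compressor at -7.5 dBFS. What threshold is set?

Gain reduction = -0.5 − (-7.5) = 7 dB; output overshoot = GR / (R − 1) = 7 / 2 = 3.5 dB.
Threshold = output − output overshoot = -7.5 − 3.5 = -11 dBFS.

-11 dBFS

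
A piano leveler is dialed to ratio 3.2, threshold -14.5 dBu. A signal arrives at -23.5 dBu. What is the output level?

-23.5 dBu

-23.5 dBu is 9 dB below the -14.5 dBu threshold, so no gain reduction is applied.
Output = input = -23.5 dBu.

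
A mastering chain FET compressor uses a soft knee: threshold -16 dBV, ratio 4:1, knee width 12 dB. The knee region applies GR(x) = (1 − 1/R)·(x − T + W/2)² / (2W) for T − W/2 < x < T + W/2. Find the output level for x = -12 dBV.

-15.125 dBV

x − T + W/2 = -12 − (-16) + 6 = 10.
GR = (1 − 1/4) × 10² / 24 = 0.75 × 100 / 24 = 3.125 dB.
Output = -12 − 3.125 = -15.125 dBV.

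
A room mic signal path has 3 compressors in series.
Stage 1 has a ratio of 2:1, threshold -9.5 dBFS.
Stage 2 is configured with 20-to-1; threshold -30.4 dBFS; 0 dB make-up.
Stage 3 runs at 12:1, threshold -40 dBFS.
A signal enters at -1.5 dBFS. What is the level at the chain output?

Stage 1: 8 dB above -9.5 dBFS, reduced 2:1 to 4 dB above → -5.5 dBFS.
Stage 2: -5.5 dBFS is 24.9 dB over -30.4 dBFS; at 20:1 that becomes 1.245 dB over, giving -29.155 dBFS.
Stage 3: 10.845 dB above -40 dBFS, reduced 12:1 to 0.90375 dB above → -39.09625 dBFS.

-39.09625 dBFS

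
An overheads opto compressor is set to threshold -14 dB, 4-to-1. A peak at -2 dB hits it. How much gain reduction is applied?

The signal is 12 dB above threshold.
A 4:1 ratio leaves 3 dB of that excess.
GR = overshoot in − overshoot out = 12 − 3 = 9 dB.

9 dB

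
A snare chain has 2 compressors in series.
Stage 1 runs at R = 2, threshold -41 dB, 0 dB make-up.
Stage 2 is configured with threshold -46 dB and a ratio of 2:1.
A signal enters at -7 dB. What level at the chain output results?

Stage 1: 34 dB above -41 dB, reduced 2:1 to 17 dB above → -24 dB.
Stage 2: -24 dB is 22 dB over -46 dB; at 2:1 that becomes 11 dB over, giving -35 dB.

-35 dB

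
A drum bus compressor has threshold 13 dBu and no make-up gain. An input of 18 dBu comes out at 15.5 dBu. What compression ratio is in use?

Input overshoot = 18 − 13 = 5 dB; output overshoot = 15.5 − 13 = 2.5 dB.
Ratio = 5 / 2.5 = 2.

2:1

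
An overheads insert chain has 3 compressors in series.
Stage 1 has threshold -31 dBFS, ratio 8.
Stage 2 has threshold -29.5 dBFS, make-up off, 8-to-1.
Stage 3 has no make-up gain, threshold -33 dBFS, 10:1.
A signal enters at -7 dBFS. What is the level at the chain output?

Stage 1: 24 dB above -31 dBFS, reduced 8:1 to 3 dB above → -28 dBFS.
Stage 2: overshoot 1.5 dB → 1.5/8 = 0.1875 dB → -29.3125 dBFS.
Stage 3: 3.6875 dB above -33 dBFS, reduced 10:1 to 0.36875 dB above → -32.63125 dBFS.

-32.63125 dBFS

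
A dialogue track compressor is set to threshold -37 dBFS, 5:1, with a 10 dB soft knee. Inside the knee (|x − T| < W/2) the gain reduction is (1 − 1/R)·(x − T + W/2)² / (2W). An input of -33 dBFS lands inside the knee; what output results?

-36.24 dBFS

x − T + W/2 = -33 − (-37) + 5 = 9.
GR = (1 − 1/5) × 9² / 20 = 0.8 × 81 / 20 = 3.24 dB.
Output = -33 − 3.24 = -36.24 dBFS.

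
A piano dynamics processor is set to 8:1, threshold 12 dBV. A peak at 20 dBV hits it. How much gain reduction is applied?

7 dB

20 dBV exceeds the threshold by 8 dB.
After 8:1 compression the overshoot becomes 8/8 = 1 dB.
Gain reduction = 8 − 1 = 7 dB.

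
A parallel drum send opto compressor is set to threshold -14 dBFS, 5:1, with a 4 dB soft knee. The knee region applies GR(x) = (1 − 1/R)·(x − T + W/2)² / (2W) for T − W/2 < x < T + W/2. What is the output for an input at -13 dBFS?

-13.9 dBFS

x − T + W/2 = -13 − (-14) + 2 = 3.
GR = (1 − 1/5) × 3² / 8 = 0.8 × 9 / 8 = 0.9 dB.
Output = -13 − 0.9 = -13.9 dBFS.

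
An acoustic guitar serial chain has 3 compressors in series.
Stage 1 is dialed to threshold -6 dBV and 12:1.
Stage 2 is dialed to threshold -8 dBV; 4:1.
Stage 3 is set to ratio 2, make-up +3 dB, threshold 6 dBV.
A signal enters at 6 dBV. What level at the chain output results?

-4.25 dBV

Stage 1: overshoot 12 dB → 12/12 = 1 dB → -5 dBV.
Stage 2: 3 dB above -8 dBV, reduced 4:1 to 0.75 dB above → -7.25 dBV.
Stage 3: below threshold (-7.25 ≤ 6); passes unchanged; make-up brings it to -4.25 dBV.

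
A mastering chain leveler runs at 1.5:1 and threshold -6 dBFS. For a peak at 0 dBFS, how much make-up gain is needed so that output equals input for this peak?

2 dB

Overshoot 6 dB → 6/1.5 = 4 dB after compression, so the compressed level is -6 + 4 = -2 dBFS.
Make-up = target − compressed = 0 − (-2) = 2 dB.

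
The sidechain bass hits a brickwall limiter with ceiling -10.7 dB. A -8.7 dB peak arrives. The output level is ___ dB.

A brickwall limiter is an ∞:1 compressor: any input above the ceiling is clamped to -10.7 dB.

-10.7 dB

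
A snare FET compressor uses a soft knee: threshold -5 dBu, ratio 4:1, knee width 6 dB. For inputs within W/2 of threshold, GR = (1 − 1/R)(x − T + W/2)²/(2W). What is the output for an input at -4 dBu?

x − T + W/2 = -4 − (-5) + 3 = 4.
GR = (1 − 1/4) × 4² / 12 = 0.75 × 16 / 12 = 1 dB.
Output = -4 − 1 = -5 dBu.

-5 dBu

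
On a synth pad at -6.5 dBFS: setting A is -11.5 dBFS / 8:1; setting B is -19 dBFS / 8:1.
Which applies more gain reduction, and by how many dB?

A: GR = 5 − 5/8 = 4.375 dB.
B: GR = 12.5 − 12.5/8 = 10.9375 dB.
B reduces 6.5625 dB more.

B, by 6.5625 dB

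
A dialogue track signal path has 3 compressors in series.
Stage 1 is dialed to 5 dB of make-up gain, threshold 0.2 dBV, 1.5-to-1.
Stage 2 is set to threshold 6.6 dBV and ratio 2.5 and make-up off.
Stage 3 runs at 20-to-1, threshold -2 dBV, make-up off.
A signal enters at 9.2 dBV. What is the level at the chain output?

Stage 1: 9 dB above 0.2 dBV, reduced 1.5:1 to 6 dB above → 6.2 dBV; +5 dB make-up → 11.2 dBV.
Stage 2: 11.2 dBV is 4.6 dB over 6.6 dBV; at 2.5:1 that becomes 1.84 dB over, giving 8.44 dBV.
Stage 3: overshoot 10.44 dB → 10.44/20 = 0.522 dB → -1.478 dBV.

-1.478 dBV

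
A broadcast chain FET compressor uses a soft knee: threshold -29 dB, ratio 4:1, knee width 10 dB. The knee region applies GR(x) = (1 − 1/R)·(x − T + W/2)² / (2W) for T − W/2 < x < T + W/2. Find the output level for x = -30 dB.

x − T + W/2 = -30 − (-29) + 5 = 4.
GR = (1 − 1/4) × 4² / 20 = 0.75 × 16 / 20 = 0.6 dB.
Output = -30 − 0.6 = -30.6 dB.

-30.6 dB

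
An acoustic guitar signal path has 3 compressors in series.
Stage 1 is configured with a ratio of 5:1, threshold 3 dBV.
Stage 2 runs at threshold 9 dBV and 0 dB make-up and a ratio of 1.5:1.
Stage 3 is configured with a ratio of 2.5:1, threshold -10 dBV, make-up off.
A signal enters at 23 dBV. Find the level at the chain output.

Stage 1: overshoot 20 dB → 20/5 = 4 dB → 7 dBV.
Stage 2: 7 dBV is at or below the 9 dBV threshold — no compression; output 7 dBV.
Stage 3: 17 dB above -10 dBV, reduced 2.5:1 to 6.8 dB above → -3.2 dBV.

-3.2 dBV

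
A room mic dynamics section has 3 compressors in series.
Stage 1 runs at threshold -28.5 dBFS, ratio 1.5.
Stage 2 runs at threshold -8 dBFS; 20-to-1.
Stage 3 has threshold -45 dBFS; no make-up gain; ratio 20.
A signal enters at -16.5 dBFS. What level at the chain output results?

-43.775 dBFS

Stage 1: overshoot 12 dB → 12/1.5 = 8 dB → -20.5 dBFS.
Stage 2: -20.5 dBFS ≤ -8 dBFS, so stage 2 doesn't engage; output -20.5 dBFS.
Stage 3: overshoot 24.5 dB → 24.5/20 = 1.225 dB → -43.775 dBFS.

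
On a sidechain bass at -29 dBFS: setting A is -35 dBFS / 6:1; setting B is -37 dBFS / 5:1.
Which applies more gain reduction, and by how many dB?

B, by 1.4 dB

A: 6 dB over, compressed to 1 dB over, so 5 dB of GR.
B: 8 dB over, compressed to 1.6 dB over, so 6.4 dB of GR.
B reduces 1.4 dB more.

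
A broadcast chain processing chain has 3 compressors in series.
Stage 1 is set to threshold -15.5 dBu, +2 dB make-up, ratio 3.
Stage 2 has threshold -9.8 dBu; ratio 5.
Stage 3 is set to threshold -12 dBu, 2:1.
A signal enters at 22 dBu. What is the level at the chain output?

Stage 1: overshoot 37.5 dB → 37.5/3 = 12.5 dB → -3 dBu; +2 dB make-up → -1 dBu.
Stage 2: -1 dBu is 8.8 dB over -9.8 dBu; at 5:1 that becomes 1.76 dB over, giving -8.04 dBu.
Stage 3: overshoot 3.96 dB → 3.96/2 = 1.98 dB → -10.02 dBu.

-10.02 dBu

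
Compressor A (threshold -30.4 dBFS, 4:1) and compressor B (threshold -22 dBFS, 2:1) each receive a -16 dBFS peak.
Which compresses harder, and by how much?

A: GR = 14.4 − 14.4/4 = 10.8 dB.
B: GR = 6 − 6/2 = 3 dB.
Difference: 7.8 dB in favour of A.

A, by 7.8 dB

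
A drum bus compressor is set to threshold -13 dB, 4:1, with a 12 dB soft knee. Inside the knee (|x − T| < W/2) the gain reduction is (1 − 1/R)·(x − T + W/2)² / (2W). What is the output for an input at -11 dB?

x − T + W/2 = -11 − (-13) + 6 = 8.
GR = (1 − 1/4) × 8² / 24 = 0.75 × 64 / 24 = 2 dB.
Output = -11 − 2 = -13 dB.

-13 dB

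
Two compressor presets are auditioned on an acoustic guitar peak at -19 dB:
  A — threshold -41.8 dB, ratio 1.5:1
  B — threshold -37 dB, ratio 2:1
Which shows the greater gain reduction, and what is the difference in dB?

B, by 1.4 dB

A: GR = 22.8 − 22.8/1.5 = 7.6 dB.
B: GR = 18 − 18/2 = 9 dB.
B reduces 1.4 dB more.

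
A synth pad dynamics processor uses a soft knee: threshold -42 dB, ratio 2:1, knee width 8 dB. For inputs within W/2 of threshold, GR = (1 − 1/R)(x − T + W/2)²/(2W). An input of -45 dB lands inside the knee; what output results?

-45.03125 dB

x − T + W/2 = -45 − (-42) + 4 = 1.
GR = (1 − 1/2) × 1² / 16 = 0.5 × 1 / 16 = 0.03125 dB.
Output = -45 − 0.03125 = -45.03125 dB.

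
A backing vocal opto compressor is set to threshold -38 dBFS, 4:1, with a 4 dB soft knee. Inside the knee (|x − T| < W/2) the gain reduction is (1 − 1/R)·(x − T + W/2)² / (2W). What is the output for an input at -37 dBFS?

-37.84375 dBFS

x − T + W/2 = -37 − (-38) + 2 = 3.
GR = (1 − 1/4) × 3² / 8 = 0.75 × 9 / 8 = 0.84375 dB.
Output = -37 − 0.84375 = -37.84375 dBFS.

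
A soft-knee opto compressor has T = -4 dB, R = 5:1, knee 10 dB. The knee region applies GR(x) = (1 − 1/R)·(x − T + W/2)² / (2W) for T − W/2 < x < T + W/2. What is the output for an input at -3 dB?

-4.44 dB

x − T + W/2 = -3 − (-4) + 5 = 6.
GR = (1 − 1/5) × 6² / 20 = 0.8 × 36 / 20 = 1.44 dB.
Output = -3 − 1.44 = -4.44 dB.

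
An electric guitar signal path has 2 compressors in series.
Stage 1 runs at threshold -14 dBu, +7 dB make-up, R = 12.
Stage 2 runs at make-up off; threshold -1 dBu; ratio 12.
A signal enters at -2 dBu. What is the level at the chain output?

-6 dBu

Stage 1: overshoot 12 dB → 12/12 = 1 dB → -13 dBu; +7 dB make-up → -6 dBu.
Stage 2: -6 dBu is at or below the -1 dBu threshold — no compression; output -6 dBu.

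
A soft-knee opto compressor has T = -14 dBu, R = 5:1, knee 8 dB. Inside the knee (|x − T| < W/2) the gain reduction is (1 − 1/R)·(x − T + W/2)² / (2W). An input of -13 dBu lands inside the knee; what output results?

-14.25 dBu

x − T + W/2 = -13 − (-14) + 4 = 5.
GR = (1 − 1/5) × 5² / 16 = 0.8 × 25 / 16 = 1.25 dB.
Output = -13 − 1.25 = -14.25 dBu.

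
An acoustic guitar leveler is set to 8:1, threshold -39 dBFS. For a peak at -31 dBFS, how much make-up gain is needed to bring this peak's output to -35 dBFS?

Without make-up, output = threshold + overshoot/8 = -39 + 1 = -38 dBFS.
Gap to target: 3 dB.

3 dB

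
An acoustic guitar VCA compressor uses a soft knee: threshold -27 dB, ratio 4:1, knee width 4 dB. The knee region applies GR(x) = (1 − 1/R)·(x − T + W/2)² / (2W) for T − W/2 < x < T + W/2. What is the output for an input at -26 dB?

-26.84375 dB

x − T + W/2 = -26 − (-27) + 2 = 3.
GR = (1 − 1/4) × 3² / 8 = 0.75 × 9 / 8 = 0.84375 dB.
Output = -26 − 0.84375 = -26.84375 dB.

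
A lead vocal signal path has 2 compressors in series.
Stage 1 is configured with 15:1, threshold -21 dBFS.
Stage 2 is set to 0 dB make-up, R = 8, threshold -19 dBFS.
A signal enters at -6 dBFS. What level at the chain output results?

Stage 1: -6 dBFS is 15 dB over -21 dBFS; at 15:1 that becomes 1 dB over, giving -20 dBFS.
Stage 2: below threshold (-20 ≤ -19); passes unchanged; output -20 dBFS.

-20 dBFS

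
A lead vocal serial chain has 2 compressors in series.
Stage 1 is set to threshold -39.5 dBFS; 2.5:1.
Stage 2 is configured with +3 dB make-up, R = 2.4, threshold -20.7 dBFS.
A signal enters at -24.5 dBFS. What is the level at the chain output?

Stage 1: -24.5 dBFS is 15 dB over -39.5 dBFS; at 2.5:1 that becomes 6 dB over, giving -33.5 dBFS.
Stage 2: -33.5 dBFS is at or below the -20.7 dBFS threshold — no compression; make-up brings it to -30.5 dBFS.

-30.5 dBFS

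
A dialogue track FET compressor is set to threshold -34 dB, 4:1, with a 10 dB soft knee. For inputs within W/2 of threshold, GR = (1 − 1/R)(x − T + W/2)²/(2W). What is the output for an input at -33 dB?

-34.35 dB

x − T + W/2 = -33 − (-34) + 5 = 6.
GR = (1 − 1/4) × 6² / 20 = 0.75 × 36 / 20 = 1.35 dB.
Output = -33 − 1.35 = -34.35 dB.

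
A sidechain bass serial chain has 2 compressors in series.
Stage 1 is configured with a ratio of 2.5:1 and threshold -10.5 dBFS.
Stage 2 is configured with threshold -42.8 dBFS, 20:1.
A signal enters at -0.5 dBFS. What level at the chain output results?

Stage 1: 10 dB above -10.5 dBFS, reduced 2.5:1 to 4 dB above → -6.5 dBFS.
Stage 2: -6.5 dBFS is 36.3 dB over -42.8 dBFS; at 20:1 that becomes 1.815 dB over, giving -40.985 dBFS.

-40.985 dBFS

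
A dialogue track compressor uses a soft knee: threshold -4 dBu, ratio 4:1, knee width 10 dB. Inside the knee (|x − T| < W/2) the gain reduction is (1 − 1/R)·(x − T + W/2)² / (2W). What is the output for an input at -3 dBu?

x − T + W/2 = -3 − (-4) + 5 = 6.
GR = (1 − 1/4) × 6² / 20 = 0.75 × 36 / 20 = 1.35 dB.
Output = -3 − 1.35 = -4.35 dBu.

-4.35 dBu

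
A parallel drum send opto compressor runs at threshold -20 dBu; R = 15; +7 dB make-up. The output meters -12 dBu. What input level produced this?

Before make-up, the level was -12 − 7 = -19 dBu.
The compressed level sits -19 − (-20) = 1 dB over threshold.
Input overshoot = R × output overshoot = 15 dB → input = -20 + 15 = -5 dBu.

-5 dBu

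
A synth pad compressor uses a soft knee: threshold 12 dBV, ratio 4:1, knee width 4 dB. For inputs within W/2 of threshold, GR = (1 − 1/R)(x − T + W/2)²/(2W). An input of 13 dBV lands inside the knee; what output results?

x − T + W/2 = 13 − 12 + 2 = 3.
GR = (1 − 1/4) × 3² / 8 = 0.75 × 9 / 8 = 0.84375 dB.
Output = 13 − 0.84375 = 12.15625 dBV.

12.15625 dBV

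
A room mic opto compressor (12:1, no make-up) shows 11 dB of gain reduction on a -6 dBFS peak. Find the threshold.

-18 dBFS

Let T be the threshold. Output overshoot = (input overshoot)/R, so -17 − T = (-6 − T)/12.
12·(-17 − T) = -6 − T → 11·T = -204 − (-6) = -198.
T = -198/11 = -18 dBFS.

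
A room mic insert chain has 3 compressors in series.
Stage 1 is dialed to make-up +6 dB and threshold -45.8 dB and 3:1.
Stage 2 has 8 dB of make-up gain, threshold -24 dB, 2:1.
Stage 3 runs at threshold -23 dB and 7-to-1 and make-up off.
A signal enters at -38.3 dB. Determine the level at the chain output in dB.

Stage 1: overshoot 7.5 dB → 7.5/3 = 2.5 dB → -43.3 dB; +6 dB make-up → -37.3 dB.
Stage 2: -37.3 dB ≤ -24 dB, so stage 2 doesn't engage; make-up brings it to -29.3 dB.
Stage 3: below threshold (-29.3 ≤ -23); passes unchanged; output -29.3 dB.

-29.3 dB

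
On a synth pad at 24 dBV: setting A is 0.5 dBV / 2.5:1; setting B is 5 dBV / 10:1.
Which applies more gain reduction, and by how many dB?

B, by 3 dB

A: 23.5 dB over, compressed to 9.4 dB over, so 14.1 dB of GR.
B: 19 dB over, compressed to 1.9 dB over, so 17.1 dB of GR.
Difference: 3 dB in favour of B.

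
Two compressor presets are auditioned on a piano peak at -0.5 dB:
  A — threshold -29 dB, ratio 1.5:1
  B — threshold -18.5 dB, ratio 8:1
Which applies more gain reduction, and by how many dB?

B, by 6.25 dB

A: GR = 28.5 − 28.5/1.5 = 9.5 dB.
B: GR = 18 − 18/8 = 15.75 dB.
B reduces 6.25 dB more.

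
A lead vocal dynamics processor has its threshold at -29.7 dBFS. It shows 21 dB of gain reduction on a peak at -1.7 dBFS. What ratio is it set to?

Input overshoot = -1.7 − (-29.7) = 28 dB.
Output overshoot = 28 − 21 = 7 dB.
Ratio = input overshoot / output overshoot = 28 / 7 = 4.

4:1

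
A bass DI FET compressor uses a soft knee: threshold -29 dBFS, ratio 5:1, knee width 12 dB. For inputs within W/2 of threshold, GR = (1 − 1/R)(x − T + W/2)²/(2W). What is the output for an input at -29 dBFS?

x − T + W/2 = -29 − (-29) + 6 = 6.
GR = (1 − 1/5) × 6² / 24 = 0.8 × 36 / 24 = 1.2 dB.
Output = -29 − 1.2 = -30.2 dBFS.

-30.2 dBFS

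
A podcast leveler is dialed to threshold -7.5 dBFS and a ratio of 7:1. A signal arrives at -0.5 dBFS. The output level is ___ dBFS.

The input is 7 dB above the -7.5 dBFS threshold.
The 7 dB excess becomes 1 dB after 7:1 reduction.
Output = -7.5 + 1 = -6.5 dBFS.

-6.5 dBFS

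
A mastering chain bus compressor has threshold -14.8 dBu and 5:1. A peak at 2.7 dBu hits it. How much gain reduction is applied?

2.7 dBu exceeds the threshold by 17.5 dB.
After 5:1 compression the overshoot becomes 17.5/5 = 3.5 dB.
Gain reduction = 17.5 − 3.5 = 14 dB.

14 dB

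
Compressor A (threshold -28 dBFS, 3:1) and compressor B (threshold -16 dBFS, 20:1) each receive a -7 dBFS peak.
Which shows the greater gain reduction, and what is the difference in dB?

A, by 5.45 dB

A: 21 dB over, compressed to 7 dB over, so 14 dB of GR.
B: 9 dB over, compressed to 0.45 dB over, so 8.55 dB of GR.
Difference: 5.45 dB in favour of A.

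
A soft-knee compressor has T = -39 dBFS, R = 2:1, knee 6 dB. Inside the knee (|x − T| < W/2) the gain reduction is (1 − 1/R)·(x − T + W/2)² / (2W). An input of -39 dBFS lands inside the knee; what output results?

-39.375 dBFS

x − T + W/2 = -39 − (-39) + 3 = 3.
GR = (1 − 1/2) × 3² / 12 = 0.5 × 9 / 12 = 0.375 dB.
Output = -39 − 0.375 = -39.375 dBFS.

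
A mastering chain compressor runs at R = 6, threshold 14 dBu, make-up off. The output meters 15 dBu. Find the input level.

The compressed level sits 15 − 14 = 1 dB over threshold.
Input overshoot = R × output overshoot = 6 dB → input = 14 + 6 = 20 dBu.

20 dBu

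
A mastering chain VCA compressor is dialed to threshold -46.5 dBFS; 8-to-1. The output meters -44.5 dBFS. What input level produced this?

That's 2 dB above the -46.5 dBFS threshold.
Input overshoot = R × output overshoot = 16 dB → input = -46.5 + 16 = -30.5 dBFS.

-30.5 dBFS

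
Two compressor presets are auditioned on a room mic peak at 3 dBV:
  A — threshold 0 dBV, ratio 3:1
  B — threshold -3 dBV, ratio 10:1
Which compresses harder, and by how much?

A: 3 dB over, compressed to 1 dB over, so 2 dB of GR.
B: 6 dB over, compressed to 0.6 dB over, so 5.4 dB of GR.
B applies 3.4 dB more gain reduction.

B, by 3.4 dB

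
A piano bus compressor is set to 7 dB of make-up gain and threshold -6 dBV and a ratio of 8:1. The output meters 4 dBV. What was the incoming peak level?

Remove make-up: 4 − 7 = -3 dBV.
That's 3 dB above the -6 dBV threshold.
Undo the ratio: input overshoot = 3 × 8 = 24 dB, giving input = 18 dBV.

18 dBV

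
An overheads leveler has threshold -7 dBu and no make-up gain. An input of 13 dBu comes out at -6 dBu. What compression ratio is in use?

20:1

Input overshoot = 13 − (-7) = 20 dB; output overshoot = -6 − (-7) = 1 dB.
Ratio = 20 / 1 = 20.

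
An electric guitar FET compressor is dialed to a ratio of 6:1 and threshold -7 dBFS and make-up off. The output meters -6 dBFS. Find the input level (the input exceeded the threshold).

-1 dBFS

That's 1 dB above the -7 dBFS threshold.
Input overshoot = R × output overshoot = 6 dB → input = -7 + 6 = -1 dBFS.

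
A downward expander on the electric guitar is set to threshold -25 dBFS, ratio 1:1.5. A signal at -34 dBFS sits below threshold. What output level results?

Below threshold, a 1:1.5 expander applies gain = (1.5−1)×(T − x) of attenuation.
(1.5−1) × 9 = 4.5 dB, so output = -34 − 4.5 = -38.5 dBFS.

-38.5 dBFS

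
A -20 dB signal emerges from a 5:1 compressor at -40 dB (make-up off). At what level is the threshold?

-45 dB

Let T be the threshold. Output overshoot = (input overshoot)/R, so -40 − T = (-20 − T)/5.
5·(-40 − T) = -20 − T → 4·T = -200 − (-20) = -180.
T = -180/4 = -45 dB.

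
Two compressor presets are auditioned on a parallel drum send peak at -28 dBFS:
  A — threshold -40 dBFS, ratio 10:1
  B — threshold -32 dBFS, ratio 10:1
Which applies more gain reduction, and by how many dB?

A: GR = 12 − 12/10 = 10.8 dB.
B: GR = 4 − 4/10 = 3.6 dB.
Difference: 7.2 dB in favour of A.

A, by 7.2 dB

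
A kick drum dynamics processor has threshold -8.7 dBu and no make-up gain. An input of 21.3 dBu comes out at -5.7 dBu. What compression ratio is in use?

Input overshoot = 21.3 − (-8.7) = 30 dB; output overshoot = -5.7 − (-8.7) = 3 dB.
Ratio = 30 / 3 = 10.

10:1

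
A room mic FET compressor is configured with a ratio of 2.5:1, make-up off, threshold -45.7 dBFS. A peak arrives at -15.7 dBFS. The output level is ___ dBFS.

-33.7 dBFS

The input is 30 dB above the -45.7 dBFS threshold.
2.5:1 compression reduces that to 30/2.5 = 12 dB over.
So the level is -45.7 + 12 = -33.7 dBFS.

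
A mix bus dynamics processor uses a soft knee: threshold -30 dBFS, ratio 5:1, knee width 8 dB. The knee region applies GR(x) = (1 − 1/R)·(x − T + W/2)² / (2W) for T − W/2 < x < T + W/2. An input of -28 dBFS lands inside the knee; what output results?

-29.8 dBFS

x − T + W/2 = -28 − (-30) + 4 = 6.
GR = (1 − 1/5) × 6² / 16 = 0.8 × 36 / 16 = 1.8 dB.
Output = -28 − 1.8 = -29.8 dBFS.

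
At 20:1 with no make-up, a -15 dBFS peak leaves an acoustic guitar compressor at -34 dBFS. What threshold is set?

Let T be the threshold. Output overshoot = (input overshoot)/R, so -34 − T = (-15 − T)/20.
20·(-34 − T) = -15 − T → 19·T = -680 − (-15) = -665.
T = -665/19 = -35 dBFS.

-35 dBFS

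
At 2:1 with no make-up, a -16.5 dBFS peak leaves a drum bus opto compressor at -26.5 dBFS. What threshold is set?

Gain reduction = -16.5 − (-26.5) = 10 dB; output overshoot = GR / (R − 1) = 10 / 1 = 10 dB.
Threshold = output − output overshoot = -26.5 − 10 = -36.5 dBFS.

-36.5 dBFS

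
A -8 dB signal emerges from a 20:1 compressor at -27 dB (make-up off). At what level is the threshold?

-28 dB

Let T be the threshold. Output overshoot = (input overshoot)/R, so -27 − T = (-8 − T)/20.
20·(-27 − T) = -8 − T → 19·T = -540 − (-8) = -532.
T = -532/19 = -28 dB.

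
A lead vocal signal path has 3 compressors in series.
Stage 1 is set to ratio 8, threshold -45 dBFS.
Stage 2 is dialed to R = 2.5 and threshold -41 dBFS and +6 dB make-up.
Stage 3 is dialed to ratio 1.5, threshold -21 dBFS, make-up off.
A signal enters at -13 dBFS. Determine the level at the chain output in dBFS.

Stage 1: overshoot 32 dB → 32/8 = 4 dB → -41 dBFS.
Stage 2: -41 dBFS is at or below the -41 dBFS threshold — no compression; make-up brings it to -35 dBFS.
Stage 3: -35 dBFS is at or below the -21 dBFS threshold — no compression; output -35 dBFS.

-35 dBFS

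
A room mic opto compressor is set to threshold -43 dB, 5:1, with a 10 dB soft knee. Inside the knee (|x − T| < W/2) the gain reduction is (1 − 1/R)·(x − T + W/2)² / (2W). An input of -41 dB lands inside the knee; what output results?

x − T + W/2 = -41 − (-43) + 5 = 7.
GR = (1 − 1/5) × 7² / 20 = 0.8 × 49 / 20 = 1.96 dB.
Output = -41 − 1.96 = -42.96 dB.

-42.96 dB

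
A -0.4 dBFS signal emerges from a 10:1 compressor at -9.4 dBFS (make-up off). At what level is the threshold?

-10.4 dBFS

Gain reduction = -0.4 − (-9.4) = 9 dB; output overshoot = GR / (R − 1) = 9 / 9 = 1 dB.
Threshold = output − output overshoot = -9.4 − 1 = -10.4 dBFS.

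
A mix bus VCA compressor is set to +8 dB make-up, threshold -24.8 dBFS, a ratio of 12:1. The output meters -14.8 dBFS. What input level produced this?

Before make-up, the level was -14.8 − 8 = -22.8 dBFS.
The compressed level sits -22.8 − (-24.8) = 2 dB over threshold.
Before 12:1 compression the overshoot was 2 × 12 = 24 dB, so input = -24.8 + 24 = -0.8 dBFS.

-0.8 dBFS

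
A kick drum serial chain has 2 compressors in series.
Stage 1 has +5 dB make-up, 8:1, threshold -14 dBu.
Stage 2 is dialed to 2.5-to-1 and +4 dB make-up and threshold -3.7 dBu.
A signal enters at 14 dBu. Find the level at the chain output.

-1.5 dBu

Stage 1: 28 dB above -14 dBu, reduced 8:1 to 3.5 dB above → -10.5 dBu; +5 dB make-up → -5.5 dBu.
Stage 2: -5.5 dBu is at or below the -3.7 dBu threshold — no compression; make-up brings it to -1.5 dBu.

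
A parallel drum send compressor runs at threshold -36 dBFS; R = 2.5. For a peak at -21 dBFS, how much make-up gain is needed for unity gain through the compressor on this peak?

Without make-up, output = threshold + overshoot/2.5 = -36 + 6 = -30 dBFS.
Gap to target: 9 dB.

9 dB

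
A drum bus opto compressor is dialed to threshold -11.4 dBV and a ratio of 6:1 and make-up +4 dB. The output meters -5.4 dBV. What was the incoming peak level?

0.6 dBV

Before make-up, the level was -5.4 − 4 = -9.4 dBV.
The compressed level sits -9.4 − (-11.4) = 2 dB over threshold.
Input overshoot = R × output overshoot = 12 dB → input = -11.4 + 12 = 0.6 dBV.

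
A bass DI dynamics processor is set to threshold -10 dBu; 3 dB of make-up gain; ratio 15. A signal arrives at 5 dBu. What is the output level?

5 dBu sits 15 dB over threshold.
The 15 dB excess becomes 1 dB after 15:1 reduction.
That puts the output at -9 dBu; make-up adds 3 dB, giving -6 dBu.

-6 dBu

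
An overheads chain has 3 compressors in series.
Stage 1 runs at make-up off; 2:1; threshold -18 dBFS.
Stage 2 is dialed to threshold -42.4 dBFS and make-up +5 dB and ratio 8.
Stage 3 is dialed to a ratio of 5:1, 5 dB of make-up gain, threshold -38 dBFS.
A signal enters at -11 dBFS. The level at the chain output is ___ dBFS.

-32.1825 dBFS

Stage 1: overshoot 7 dB → 7/2 = 3.5 dB → -14.5 dBFS.
Stage 2: 27.9 dB above -42.4 dBFS, reduced 8:1 to 3.4875 dB above → -38.9125 dBFS; +5 dB make-up → -33.9125 dBFS.
Stage 3: 4.0875 dB above -38 dBFS, reduced 5:1 to 0.8175 dB above → -37.1825 dBFS; +5 dB make-up → -32.1825 dBFS.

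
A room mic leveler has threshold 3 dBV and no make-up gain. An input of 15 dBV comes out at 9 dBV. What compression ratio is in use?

Input overshoot = 15 − 3 = 12 dB; output overshoot = 9 − 3 = 6 dB.
Ratio = 12 / 6 = 2.

2:1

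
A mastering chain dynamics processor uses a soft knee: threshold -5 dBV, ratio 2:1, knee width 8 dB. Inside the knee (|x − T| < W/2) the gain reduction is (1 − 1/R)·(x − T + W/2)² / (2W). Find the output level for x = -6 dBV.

x − T + W/2 = -6 − (-5) + 4 = 3.
GR = (1 − 1/2) × 3² / 16 = 0.5 × 9 / 16 = 0.28125 dB.
Output = -6 − 0.28125 = -6.28125 dBV.

-6.28125 dBV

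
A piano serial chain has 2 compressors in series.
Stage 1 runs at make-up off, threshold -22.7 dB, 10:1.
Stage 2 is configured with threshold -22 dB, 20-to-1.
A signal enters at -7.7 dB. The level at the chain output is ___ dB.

-21.96 dB

Stage 1: 15 dB above -22.7 dB, reduced 10:1 to 1.5 dB above → -21.2 dB.
Stage 2: 0.8 dB above -22 dB, reduced 20:1 to 0.04 dB above → -21.96 dB.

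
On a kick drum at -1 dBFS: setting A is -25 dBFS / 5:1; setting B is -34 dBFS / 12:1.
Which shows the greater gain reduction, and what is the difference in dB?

A: 24 dB over, compressed to 4.8 dB over, so 19.2 dB of GR.
B: 33 dB over, compressed to 2.75 dB over, so 30.25 dB of GR.
Difference: 11.05 dB in favour of B.

B, by 11.05 dB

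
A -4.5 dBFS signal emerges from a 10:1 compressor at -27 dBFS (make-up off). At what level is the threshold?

-29.5 dBFS

Let T be the threshold. Output overshoot = (input overshoot)/R, so -27 − T = (-4.5 − T)/10.
10·(-27 − T) = -4.5 − T → 9·T = -270 − (-4.5) = -265.5.
T = -265.5/9 = -29.5 dBFS.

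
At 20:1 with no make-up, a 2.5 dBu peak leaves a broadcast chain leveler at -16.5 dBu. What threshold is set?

-17.5 dBu

Let T be the threshold. Output overshoot = (input overshoot)/R, so -16.5 − T = (2.5 − T)/20.
20·(-16.5 − T) = 2.5 − T → 19·T = -330 − 2.5 = -332.5.
T = -332.5/19 = -17.5 dBu.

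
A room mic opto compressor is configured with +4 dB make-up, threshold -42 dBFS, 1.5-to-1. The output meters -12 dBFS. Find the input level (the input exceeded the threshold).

Stripping the +4 dB make-up gives -16 dBFS at the gain stage.
Post-compression overshoot = -16 − (-42) = 26 dB.
Undo the ratio: input overshoot = 26 × 1.5 = 39 dB, giving input = -3 dBFS.

-3 dBFS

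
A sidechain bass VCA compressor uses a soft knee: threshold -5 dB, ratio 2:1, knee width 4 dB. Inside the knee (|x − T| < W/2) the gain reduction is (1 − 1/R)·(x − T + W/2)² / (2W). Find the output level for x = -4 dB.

x − T + W/2 = -4 − (-5) + 2 = 3.
GR = (1 − 1/2) × 3² / 8 = 0.5 × 9 / 8 = 0.5625 dB.
Output = -4 − 0.5625 = -4.5625 dB.

-4.5625 dB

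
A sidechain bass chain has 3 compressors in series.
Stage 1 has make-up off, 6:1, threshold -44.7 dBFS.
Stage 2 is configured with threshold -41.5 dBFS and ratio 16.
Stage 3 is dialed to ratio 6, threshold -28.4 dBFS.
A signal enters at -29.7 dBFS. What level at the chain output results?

-42.2 dBFS

Stage 1: overshoot 15 dB → 15/6 = 2.5 dB → -42.2 dBFS.
Stage 2: below threshold (-42.2 ≤ -41.5); passes unchanged; output -42.2 dBFS.
Stage 3: -42.2 dBFS ≤ -28.4 dBFS, so stage 3 doesn't engage; output -42.2 dBFS.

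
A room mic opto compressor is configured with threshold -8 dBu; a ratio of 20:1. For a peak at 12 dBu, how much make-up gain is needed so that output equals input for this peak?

The peak compresses to -8 + 20/20 = -7 dBu.
To reach 12 dBu requires 12 − (-7) = 19 dB of make-up.

19 dB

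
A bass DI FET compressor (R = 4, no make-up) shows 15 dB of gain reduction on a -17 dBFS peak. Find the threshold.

-37 dBFS

Gain reduction = -17 − (-32) = 15 dB; output overshoot = GR / (R − 1) = 15 / 3 = 5 dB.
Threshold = output − output overshoot = -32 − 5 = -37 dBFS.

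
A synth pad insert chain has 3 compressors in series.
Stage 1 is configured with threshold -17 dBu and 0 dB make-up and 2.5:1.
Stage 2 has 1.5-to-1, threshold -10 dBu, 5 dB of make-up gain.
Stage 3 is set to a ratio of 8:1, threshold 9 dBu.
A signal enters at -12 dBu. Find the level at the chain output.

-10 dBu

Stage 1: overshoot 5 dB → 5/2.5 = 2 dB → -15 dBu.
Stage 2: below threshold (-15 ≤ -10); passes unchanged; make-up brings it to -10 dBu.
Stage 3: -10 dBu ≤ 9 dBu, so stage 3 doesn't engage; output -10 dBu.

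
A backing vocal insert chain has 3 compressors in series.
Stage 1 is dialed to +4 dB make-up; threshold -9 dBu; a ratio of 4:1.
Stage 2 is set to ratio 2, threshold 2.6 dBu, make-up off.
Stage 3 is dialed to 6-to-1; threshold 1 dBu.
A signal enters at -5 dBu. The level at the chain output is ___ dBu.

Stage 1: 4 dB above -9 dBu, reduced 4:1 to 1 dB above → -8 dBu; +4 dB make-up → -4 dBu.
Stage 2: -4 dBu is at or below the 2.6 dBu threshold — no compression; output -4 dBu.
Stage 3: -4 dBu ≤ 1 dBu, so stage 3 doesn't engage; output -4 dBu.

-4 dBu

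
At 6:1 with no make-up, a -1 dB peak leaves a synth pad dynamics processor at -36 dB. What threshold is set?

Input is 42 dB above T (since output overshoot × R = input overshoot: (-36 − T)·6 = -1 − T gives T = -43 dB).
Check: -43 + (-1 − (-43))/6 = -43 + 7 = -36 dB. ✓

-43 dB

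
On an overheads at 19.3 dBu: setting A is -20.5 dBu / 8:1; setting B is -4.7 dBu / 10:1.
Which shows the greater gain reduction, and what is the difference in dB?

A, by 13.225 dB

A: overshoot 39.8 dB → output overshoot 4.975 dB → GR 34.825 dB.
B: overshoot 24 dB → output overshoot 2.4 dB → GR 21.6 dB.
Difference: 13.225 dB in favour of A.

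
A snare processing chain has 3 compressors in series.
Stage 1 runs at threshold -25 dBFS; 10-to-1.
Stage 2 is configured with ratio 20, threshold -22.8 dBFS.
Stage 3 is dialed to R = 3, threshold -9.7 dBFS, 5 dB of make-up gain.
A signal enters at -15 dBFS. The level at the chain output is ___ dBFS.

Stage 1: -15 dBFS is 10 dB over -25 dBFS; at 10:1 that becomes 1 dB over, giving -24 dBFS.
Stage 2: -24 dBFS ≤ -22.8 dBFS, so stage 2 doesn't engage; output -24 dBFS.
Stage 3: below threshold (-24 ≤ -9.7); passes unchanged; make-up brings it to -19 dBFS.

-19 dBFS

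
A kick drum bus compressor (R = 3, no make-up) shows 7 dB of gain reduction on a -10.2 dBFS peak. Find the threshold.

Input is 10.5 dB above T (since output overshoot × R = input overshoot: (-17.2 − T)·3 = -10.2 − T gives T = -20.7 dBFS).
Check: -20.7 + (-10.2 − (-20.7))/3 = -20.7 + 3.5 = -17.2 dBFS. ✓

-20.7 dBFS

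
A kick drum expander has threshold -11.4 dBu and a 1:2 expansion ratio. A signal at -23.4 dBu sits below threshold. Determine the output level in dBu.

The input is 12 dB below the -11.4 dBu threshold.
A 1:2 expander multiplies undershoot by 2: 12 × 2 = 24 dB below threshold.
Output = -11.4 − 24 = -35.4 dBu.

-35.4 dBu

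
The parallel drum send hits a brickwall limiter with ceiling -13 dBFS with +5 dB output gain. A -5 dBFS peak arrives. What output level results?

A brickwall limiter is an ∞:1 compressor: any input above the ceiling is clamped to -13 dBFS.
Output gain then adds 5 dB: -13 + 5 = -8 dBFS.

-8 dBFS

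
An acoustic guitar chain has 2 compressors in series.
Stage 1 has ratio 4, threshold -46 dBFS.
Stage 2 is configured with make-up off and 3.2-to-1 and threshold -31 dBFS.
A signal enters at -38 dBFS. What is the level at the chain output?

Stage 1: 8 dB above -46 dBFS, reduced 4:1 to 2 dB above → -44 dBFS.
Stage 2: below threshold (-44 ≤ -31); passes unchanged; output -44 dBFS.

-44 dBFS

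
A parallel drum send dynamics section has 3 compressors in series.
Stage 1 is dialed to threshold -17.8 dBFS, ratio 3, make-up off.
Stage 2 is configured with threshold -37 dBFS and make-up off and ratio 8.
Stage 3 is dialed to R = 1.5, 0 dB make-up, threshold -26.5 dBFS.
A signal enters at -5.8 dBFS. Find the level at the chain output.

Stage 1: overshoot 12 dB → 12/3 = 4 dB → -13.8 dBFS.
Stage 2: overshoot 23.2 dB → 23.2/8 = 2.9 dB → -34.1 dBFS.
Stage 3: -34.1 dBFS is at or below the -26.5 dBFS threshold — no compression; output -34.1 dBFS.

-34.1 dBFS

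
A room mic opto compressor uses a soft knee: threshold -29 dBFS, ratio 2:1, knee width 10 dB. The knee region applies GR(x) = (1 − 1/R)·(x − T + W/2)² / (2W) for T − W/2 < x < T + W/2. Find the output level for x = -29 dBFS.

-29.625 dBFS

x − T + W/2 = -29 − (-29) + 5 = 5.
GR = (1 − 1/2) × 5² / 20 = 0.5 × 25 / 20 = 0.625 dB.
Output = -29 − 0.625 = -29.625 dBFS.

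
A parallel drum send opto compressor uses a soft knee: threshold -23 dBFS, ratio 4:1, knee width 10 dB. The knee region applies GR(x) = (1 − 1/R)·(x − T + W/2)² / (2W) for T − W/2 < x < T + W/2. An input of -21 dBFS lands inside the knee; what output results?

x − T + W/2 = -21 − (-23) + 5 = 7.
GR = (1 − 1/4) × 7² / 20 = 0.75 × 49 / 20 = 1.8375 dB.
Output = -21 − 1.8375 = -22.8375 dBFS.

-22.8375 dBFS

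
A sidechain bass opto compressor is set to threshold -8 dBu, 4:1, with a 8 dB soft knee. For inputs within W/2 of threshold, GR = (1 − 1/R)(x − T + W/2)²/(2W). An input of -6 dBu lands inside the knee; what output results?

x − T + W/2 = -6 − (-8) + 4 = 6.
GR = (1 − 1/4) × 6² / 16 = 0.75 × 36 / 16 = 1.6875 dB.
Output = -6 − 1.6875 = -7.6875 dBu.

-7.6875 dBu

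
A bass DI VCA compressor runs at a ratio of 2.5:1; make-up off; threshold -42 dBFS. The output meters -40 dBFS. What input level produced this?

The compressed level sits -40 − (-42) = 2 dB over threshold.
Undo the ratio: input overshoot = 2 × 2.5 = 5 dB, giving input = -37 dBFS.

-37 dBFS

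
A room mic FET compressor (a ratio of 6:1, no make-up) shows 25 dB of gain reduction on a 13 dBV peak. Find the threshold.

Gain reduction = 13 − (-12) = 25 dB; output overshoot = GR / (R − 1) = 25 / 5 = 5 dB.
Threshold = output − output overshoot = -12 − 5 = -17 dBV.

-17 dBV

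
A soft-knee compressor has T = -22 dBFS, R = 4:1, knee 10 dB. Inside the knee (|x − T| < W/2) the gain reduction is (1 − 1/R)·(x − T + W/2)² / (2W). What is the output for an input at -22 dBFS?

x − T + W/2 = -22 − (-22) + 5 = 5.
GR = (1 − 1/4) × 5² / 20 = 0.75 × 25 / 20 = 0.9375 dB.
Output = -22 − 0.9375 = -22.9375 dBFS.

-22.9375 dBFS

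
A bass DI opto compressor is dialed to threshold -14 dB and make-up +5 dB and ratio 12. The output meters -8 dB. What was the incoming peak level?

-2 dB

Before make-up, the level was -8 − 5 = -13 dB.
Post-compression overshoot = -13 − (-14) = 1 dB.
Before 12:1 compression the overshoot was 1 × 12 = 12 dB, so input = -14 + 12 = -2 dB.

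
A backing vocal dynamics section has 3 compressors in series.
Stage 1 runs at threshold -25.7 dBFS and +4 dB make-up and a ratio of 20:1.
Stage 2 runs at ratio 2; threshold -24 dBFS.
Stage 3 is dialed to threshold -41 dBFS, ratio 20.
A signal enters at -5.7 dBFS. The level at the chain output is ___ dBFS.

Stage 1: overshoot 20 dB → 20/20 = 1 dB → -24.7 dBFS; +4 dB make-up → -20.7 dBFS.
Stage 2: 3.3 dB above -24 dBFS, reduced 2:1 to 1.65 dB above → -22.35 dBFS.
Stage 3: -22.35 dBFS is 18.65 dB over -41 dBFS; at 20:1 that becomes 0.9325 dB over, giving -40.0675 dBFS.

-40.0675 dBFS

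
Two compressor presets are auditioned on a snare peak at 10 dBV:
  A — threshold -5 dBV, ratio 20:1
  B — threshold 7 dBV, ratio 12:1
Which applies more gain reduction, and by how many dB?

A: 15 dB over, compressed to 0.75 dB over, so 14.25 dB of GR.
B: 3 dB over, compressed to 0.25 dB over, so 2.75 dB of GR.
A applies 11.5 dB more gain reduction.

A, by 11.5 dB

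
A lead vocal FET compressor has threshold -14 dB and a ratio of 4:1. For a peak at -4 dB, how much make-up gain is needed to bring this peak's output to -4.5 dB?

7 dB

The peak compresses to -14 + 10/4 = -11.5 dB.
To reach -4.5 dB requires -4.5 − (-11.5) = 7 dB of make-up.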